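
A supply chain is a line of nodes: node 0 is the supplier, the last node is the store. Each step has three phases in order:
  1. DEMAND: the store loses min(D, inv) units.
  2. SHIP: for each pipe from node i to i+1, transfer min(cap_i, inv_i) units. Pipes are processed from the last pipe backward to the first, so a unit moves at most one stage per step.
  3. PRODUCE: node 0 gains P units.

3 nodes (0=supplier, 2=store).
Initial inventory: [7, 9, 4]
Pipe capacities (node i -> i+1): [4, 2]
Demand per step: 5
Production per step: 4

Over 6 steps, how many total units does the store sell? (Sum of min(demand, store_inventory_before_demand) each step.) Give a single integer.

Answer: 14

Derivation:
Step 1: sold=4 (running total=4) -> [7 11 2]
Step 2: sold=2 (running total=6) -> [7 13 2]
Step 3: sold=2 (running total=8) -> [7 15 2]
Step 4: sold=2 (running total=10) -> [7 17 2]
Step 5: sold=2 (running total=12) -> [7 19 2]
Step 6: sold=2 (running total=14) -> [7 21 2]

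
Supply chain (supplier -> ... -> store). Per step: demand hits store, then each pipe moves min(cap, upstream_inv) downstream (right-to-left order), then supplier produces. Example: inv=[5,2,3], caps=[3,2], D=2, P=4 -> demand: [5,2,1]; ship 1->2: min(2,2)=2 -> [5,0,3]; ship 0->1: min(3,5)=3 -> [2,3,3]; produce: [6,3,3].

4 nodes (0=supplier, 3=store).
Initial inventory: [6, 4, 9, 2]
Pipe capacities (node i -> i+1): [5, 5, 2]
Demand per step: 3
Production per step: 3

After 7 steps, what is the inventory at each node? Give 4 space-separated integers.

Step 1: demand=3,sold=2 ship[2->3]=2 ship[1->2]=4 ship[0->1]=5 prod=3 -> inv=[4 5 11 2]
Step 2: demand=3,sold=2 ship[2->3]=2 ship[1->2]=5 ship[0->1]=4 prod=3 -> inv=[3 4 14 2]
Step 3: demand=3,sold=2 ship[2->3]=2 ship[1->2]=4 ship[0->1]=3 prod=3 -> inv=[3 3 16 2]
Step 4: demand=3,sold=2 ship[2->3]=2 ship[1->2]=3 ship[0->1]=3 prod=3 -> inv=[3 3 17 2]
Step 5: demand=3,sold=2 ship[2->3]=2 ship[1->2]=3 ship[0->1]=3 prod=3 -> inv=[3 3 18 2]
Step 6: demand=3,sold=2 ship[2->3]=2 ship[1->2]=3 ship[0->1]=3 prod=3 -> inv=[3 3 19 2]
Step 7: demand=3,sold=2 ship[2->3]=2 ship[1->2]=3 ship[0->1]=3 prod=3 -> inv=[3 3 20 2]

3 3 20 2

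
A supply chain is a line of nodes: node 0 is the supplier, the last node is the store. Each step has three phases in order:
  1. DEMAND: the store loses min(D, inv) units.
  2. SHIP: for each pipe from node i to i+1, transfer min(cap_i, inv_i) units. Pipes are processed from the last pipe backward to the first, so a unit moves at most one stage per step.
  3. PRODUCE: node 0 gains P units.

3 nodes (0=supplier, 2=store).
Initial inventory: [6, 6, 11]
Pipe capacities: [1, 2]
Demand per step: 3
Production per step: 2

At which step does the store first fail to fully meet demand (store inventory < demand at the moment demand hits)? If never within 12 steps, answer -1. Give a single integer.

Step 1: demand=3,sold=3 ship[1->2]=2 ship[0->1]=1 prod=2 -> [7 5 10]
Step 2: demand=3,sold=3 ship[1->2]=2 ship[0->1]=1 prod=2 -> [8 4 9]
Step 3: demand=3,sold=3 ship[1->2]=2 ship[0->1]=1 prod=2 -> [9 3 8]
Step 4: demand=3,sold=3 ship[1->2]=2 ship[0->1]=1 prod=2 -> [10 2 7]
Step 5: demand=3,sold=3 ship[1->2]=2 ship[0->1]=1 prod=2 -> [11 1 6]
Step 6: demand=3,sold=3 ship[1->2]=1 ship[0->1]=1 prod=2 -> [12 1 4]
Step 7: demand=3,sold=3 ship[1->2]=1 ship[0->1]=1 prod=2 -> [13 1 2]
Step 8: demand=3,sold=2 ship[1->2]=1 ship[0->1]=1 prod=2 -> [14 1 1]
Step 9: demand=3,sold=1 ship[1->2]=1 ship[0->1]=1 prod=2 -> [15 1 1]
Step 10: demand=3,sold=1 ship[1->2]=1 ship[0->1]=1 prod=2 -> [16 1 1]
Step 11: demand=3,sold=1 ship[1->2]=1 ship[0->1]=1 prod=2 -> [17 1 1]
Step 12: demand=3,sold=1 ship[1->2]=1 ship[0->1]=1 prod=2 -> [18 1 1]
First stockout at step 8

8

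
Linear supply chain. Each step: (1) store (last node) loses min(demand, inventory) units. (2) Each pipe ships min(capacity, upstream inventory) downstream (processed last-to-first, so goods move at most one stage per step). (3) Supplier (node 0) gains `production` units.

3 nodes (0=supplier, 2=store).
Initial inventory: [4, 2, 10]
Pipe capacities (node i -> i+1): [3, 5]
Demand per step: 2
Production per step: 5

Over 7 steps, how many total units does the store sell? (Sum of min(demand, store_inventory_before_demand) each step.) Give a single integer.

Step 1: sold=2 (running total=2) -> [6 3 10]
Step 2: sold=2 (running total=4) -> [8 3 11]
Step 3: sold=2 (running total=6) -> [10 3 12]
Step 4: sold=2 (running total=8) -> [12 3 13]
Step 5: sold=2 (running total=10) -> [14 3 14]
Step 6: sold=2 (running total=12) -> [16 3 15]
Step 7: sold=2 (running total=14) -> [18 3 16]

Answer: 14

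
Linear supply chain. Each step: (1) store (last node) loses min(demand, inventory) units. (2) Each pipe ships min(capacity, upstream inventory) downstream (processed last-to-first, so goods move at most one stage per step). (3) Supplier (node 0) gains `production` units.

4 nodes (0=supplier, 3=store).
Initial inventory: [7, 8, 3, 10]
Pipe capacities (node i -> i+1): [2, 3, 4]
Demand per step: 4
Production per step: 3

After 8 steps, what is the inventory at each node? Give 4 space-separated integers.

Step 1: demand=4,sold=4 ship[2->3]=3 ship[1->2]=3 ship[0->1]=2 prod=3 -> inv=[8 7 3 9]
Step 2: demand=4,sold=4 ship[2->3]=3 ship[1->2]=3 ship[0->1]=2 prod=3 -> inv=[9 6 3 8]
Step 3: demand=4,sold=4 ship[2->3]=3 ship[1->2]=3 ship[0->1]=2 prod=3 -> inv=[10 5 3 7]
Step 4: demand=4,sold=4 ship[2->3]=3 ship[1->2]=3 ship[0->1]=2 prod=3 -> inv=[11 4 3 6]
Step 5: demand=4,sold=4 ship[2->3]=3 ship[1->2]=3 ship[0->1]=2 prod=3 -> inv=[12 3 3 5]
Step 6: demand=4,sold=4 ship[2->3]=3 ship[1->2]=3 ship[0->1]=2 prod=3 -> inv=[13 2 3 4]
Step 7: demand=4,sold=4 ship[2->3]=3 ship[1->2]=2 ship[0->1]=2 prod=3 -> inv=[14 2 2 3]
Step 8: demand=4,sold=3 ship[2->3]=2 ship[1->2]=2 ship[0->1]=2 prod=3 -> inv=[15 2 2 2]

15 2 2 2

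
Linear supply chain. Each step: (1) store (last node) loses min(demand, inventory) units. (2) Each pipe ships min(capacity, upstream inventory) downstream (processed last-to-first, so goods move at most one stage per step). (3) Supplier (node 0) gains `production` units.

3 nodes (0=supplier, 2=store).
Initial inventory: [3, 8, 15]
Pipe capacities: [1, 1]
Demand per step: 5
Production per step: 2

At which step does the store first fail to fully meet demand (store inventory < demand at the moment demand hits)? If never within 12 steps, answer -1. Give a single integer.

Step 1: demand=5,sold=5 ship[1->2]=1 ship[0->1]=1 prod=2 -> [4 8 11]
Step 2: demand=5,sold=5 ship[1->2]=1 ship[0->1]=1 prod=2 -> [5 8 7]
Step 3: demand=5,sold=5 ship[1->2]=1 ship[0->1]=1 prod=2 -> [6 8 3]
Step 4: demand=5,sold=3 ship[1->2]=1 ship[0->1]=1 prod=2 -> [7 8 1]
Step 5: demand=5,sold=1 ship[1->2]=1 ship[0->1]=1 prod=2 -> [8 8 1]
Step 6: demand=5,sold=1 ship[1->2]=1 ship[0->1]=1 prod=2 -> [9 8 1]
Step 7: demand=5,sold=1 ship[1->2]=1 ship[0->1]=1 prod=2 -> [10 8 1]
Step 8: demand=5,sold=1 ship[1->2]=1 ship[0->1]=1 prod=2 -> [11 8 1]
Step 9: demand=5,sold=1 ship[1->2]=1 ship[0->1]=1 prod=2 -> [12 8 1]
Step 10: demand=5,sold=1 ship[1->2]=1 ship[0->1]=1 prod=2 -> [13 8 1]
Step 11: demand=5,sold=1 ship[1->2]=1 ship[0->1]=1 prod=2 -> [14 8 1]
Step 12: demand=5,sold=1 ship[1->2]=1 ship[0->1]=1 prod=2 -> [15 8 1]
First stockout at step 4

4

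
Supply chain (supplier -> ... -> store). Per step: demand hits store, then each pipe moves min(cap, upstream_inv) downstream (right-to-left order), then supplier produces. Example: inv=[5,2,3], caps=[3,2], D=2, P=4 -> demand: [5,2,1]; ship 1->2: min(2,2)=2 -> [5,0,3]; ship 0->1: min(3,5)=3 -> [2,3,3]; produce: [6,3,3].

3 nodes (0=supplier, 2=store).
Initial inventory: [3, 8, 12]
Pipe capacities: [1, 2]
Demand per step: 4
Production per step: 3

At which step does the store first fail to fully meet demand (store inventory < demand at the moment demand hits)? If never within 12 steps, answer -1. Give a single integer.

Step 1: demand=4,sold=4 ship[1->2]=2 ship[0->1]=1 prod=3 -> [5 7 10]
Step 2: demand=4,sold=4 ship[1->2]=2 ship[0->1]=1 prod=3 -> [7 6 8]
Step 3: demand=4,sold=4 ship[1->2]=2 ship[0->1]=1 prod=3 -> [9 5 6]
Step 4: demand=4,sold=4 ship[1->2]=2 ship[0->1]=1 prod=3 -> [11 4 4]
Step 5: demand=4,sold=4 ship[1->2]=2 ship[0->1]=1 prod=3 -> [13 3 2]
Step 6: demand=4,sold=2 ship[1->2]=2 ship[0->1]=1 prod=3 -> [15 2 2]
Step 7: demand=4,sold=2 ship[1->2]=2 ship[0->1]=1 prod=3 -> [17 1 2]
Step 8: demand=4,sold=2 ship[1->2]=1 ship[0->1]=1 prod=3 -> [19 1 1]
Step 9: demand=4,sold=1 ship[1->2]=1 ship[0->1]=1 prod=3 -> [21 1 1]
Step 10: demand=4,sold=1 ship[1->2]=1 ship[0->1]=1 prod=3 -> [23 1 1]
Step 11: demand=4,sold=1 ship[1->2]=1 ship[0->1]=1 prod=3 -> [25 1 1]
Step 12: demand=4,sold=1 ship[1->2]=1 ship[0->1]=1 prod=3 -> [27 1 1]
First stockout at step 6

6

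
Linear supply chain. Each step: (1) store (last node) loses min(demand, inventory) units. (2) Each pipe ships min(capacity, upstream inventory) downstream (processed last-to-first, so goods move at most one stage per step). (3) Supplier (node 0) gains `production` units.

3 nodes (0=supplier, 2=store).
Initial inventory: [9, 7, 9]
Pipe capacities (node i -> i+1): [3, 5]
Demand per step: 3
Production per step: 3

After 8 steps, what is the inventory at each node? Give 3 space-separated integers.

Step 1: demand=3,sold=3 ship[1->2]=5 ship[0->1]=3 prod=3 -> inv=[9 5 11]
Step 2: demand=3,sold=3 ship[1->2]=5 ship[0->1]=3 prod=3 -> inv=[9 3 13]
Step 3: demand=3,sold=3 ship[1->2]=3 ship[0->1]=3 prod=3 -> inv=[9 3 13]
Step 4: demand=3,sold=3 ship[1->2]=3 ship[0->1]=3 prod=3 -> inv=[9 3 13]
Step 5: demand=3,sold=3 ship[1->2]=3 ship[0->1]=3 prod=3 -> inv=[9 3 13]
Step 6: demand=3,sold=3 ship[1->2]=3 ship[0->1]=3 prod=3 -> inv=[9 3 13]
Step 7: demand=3,sold=3 ship[1->2]=3 ship[0->1]=3 prod=3 -> inv=[9 3 13]
Step 8: demand=3,sold=3 ship[1->2]=3 ship[0->1]=3 prod=3 -> inv=[9 3 13]

9 3 13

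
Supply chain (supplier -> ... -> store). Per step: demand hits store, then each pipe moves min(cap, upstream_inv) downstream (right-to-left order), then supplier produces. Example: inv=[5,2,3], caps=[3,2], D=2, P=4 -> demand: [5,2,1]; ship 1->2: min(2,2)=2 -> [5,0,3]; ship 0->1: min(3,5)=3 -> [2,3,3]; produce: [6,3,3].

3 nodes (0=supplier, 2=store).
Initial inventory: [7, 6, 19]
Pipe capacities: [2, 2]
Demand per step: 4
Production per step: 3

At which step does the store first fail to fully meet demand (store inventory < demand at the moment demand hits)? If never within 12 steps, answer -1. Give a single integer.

Step 1: demand=4,sold=4 ship[1->2]=2 ship[0->1]=2 prod=3 -> [8 6 17]
Step 2: demand=4,sold=4 ship[1->2]=2 ship[0->1]=2 prod=3 -> [9 6 15]
Step 3: demand=4,sold=4 ship[1->2]=2 ship[0->1]=2 prod=3 -> [10 6 13]
Step 4: demand=4,sold=4 ship[1->2]=2 ship[0->1]=2 prod=3 -> [11 6 11]
Step 5: demand=4,sold=4 ship[1->2]=2 ship[0->1]=2 prod=3 -> [12 6 9]
Step 6: demand=4,sold=4 ship[1->2]=2 ship[0->1]=2 prod=3 -> [13 6 7]
Step 7: demand=4,sold=4 ship[1->2]=2 ship[0->1]=2 prod=3 -> [14 6 5]
Step 8: demand=4,sold=4 ship[1->2]=2 ship[0->1]=2 prod=3 -> [15 6 3]
Step 9: demand=4,sold=3 ship[1->2]=2 ship[0->1]=2 prod=3 -> [16 6 2]
Step 10: demand=4,sold=2 ship[1->2]=2 ship[0->1]=2 prod=3 -> [17 6 2]
Step 11: demand=4,sold=2 ship[1->2]=2 ship[0->1]=2 prod=3 -> [18 6 2]
Step 12: demand=4,sold=2 ship[1->2]=2 ship[0->1]=2 prod=3 -> [19 6 2]
First stockout at step 9

9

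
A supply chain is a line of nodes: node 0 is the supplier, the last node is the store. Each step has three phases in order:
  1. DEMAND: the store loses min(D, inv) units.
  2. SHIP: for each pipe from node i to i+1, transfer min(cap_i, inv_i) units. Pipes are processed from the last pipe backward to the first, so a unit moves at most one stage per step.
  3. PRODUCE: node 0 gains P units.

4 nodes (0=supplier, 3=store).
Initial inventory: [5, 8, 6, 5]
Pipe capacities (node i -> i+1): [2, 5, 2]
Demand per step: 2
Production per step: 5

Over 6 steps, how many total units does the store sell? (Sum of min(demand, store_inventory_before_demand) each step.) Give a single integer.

Step 1: sold=2 (running total=2) -> [8 5 9 5]
Step 2: sold=2 (running total=4) -> [11 2 12 5]
Step 3: sold=2 (running total=6) -> [14 2 12 5]
Step 4: sold=2 (running total=8) -> [17 2 12 5]
Step 5: sold=2 (running total=10) -> [20 2 12 5]
Step 6: sold=2 (running total=12) -> [23 2 12 5]

Answer: 12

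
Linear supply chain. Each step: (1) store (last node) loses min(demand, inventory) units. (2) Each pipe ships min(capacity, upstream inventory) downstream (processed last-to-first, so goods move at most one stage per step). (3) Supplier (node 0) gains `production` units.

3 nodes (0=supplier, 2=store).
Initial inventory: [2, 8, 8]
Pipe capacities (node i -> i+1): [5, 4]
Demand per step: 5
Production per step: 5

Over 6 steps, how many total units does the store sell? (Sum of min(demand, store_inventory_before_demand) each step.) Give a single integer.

Answer: 28

Derivation:
Step 1: sold=5 (running total=5) -> [5 6 7]
Step 2: sold=5 (running total=10) -> [5 7 6]
Step 3: sold=5 (running total=15) -> [5 8 5]
Step 4: sold=5 (running total=20) -> [5 9 4]
Step 5: sold=4 (running total=24) -> [5 10 4]
Step 6: sold=4 (running total=28) -> [5 11 4]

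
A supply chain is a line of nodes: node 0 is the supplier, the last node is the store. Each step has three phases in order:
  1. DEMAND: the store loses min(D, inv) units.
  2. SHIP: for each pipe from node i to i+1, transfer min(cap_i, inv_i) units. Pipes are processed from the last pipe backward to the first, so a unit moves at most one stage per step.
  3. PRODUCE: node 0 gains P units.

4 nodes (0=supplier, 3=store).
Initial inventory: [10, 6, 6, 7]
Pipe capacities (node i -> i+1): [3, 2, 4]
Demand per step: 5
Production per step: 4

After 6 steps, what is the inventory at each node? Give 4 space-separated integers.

Step 1: demand=5,sold=5 ship[2->3]=4 ship[1->2]=2 ship[0->1]=3 prod=4 -> inv=[11 7 4 6]
Step 2: demand=5,sold=5 ship[2->3]=4 ship[1->2]=2 ship[0->1]=3 prod=4 -> inv=[12 8 2 5]
Step 3: demand=5,sold=5 ship[2->3]=2 ship[1->2]=2 ship[0->1]=3 prod=4 -> inv=[13 9 2 2]
Step 4: demand=5,sold=2 ship[2->3]=2 ship[1->2]=2 ship[0->1]=3 prod=4 -> inv=[14 10 2 2]
Step 5: demand=5,sold=2 ship[2->3]=2 ship[1->2]=2 ship[0->1]=3 prod=4 -> inv=[15 11 2 2]
Step 6: demand=5,sold=2 ship[2->3]=2 ship[1->2]=2 ship[0->1]=3 prod=4 -> inv=[16 12 2 2]

16 12 2 2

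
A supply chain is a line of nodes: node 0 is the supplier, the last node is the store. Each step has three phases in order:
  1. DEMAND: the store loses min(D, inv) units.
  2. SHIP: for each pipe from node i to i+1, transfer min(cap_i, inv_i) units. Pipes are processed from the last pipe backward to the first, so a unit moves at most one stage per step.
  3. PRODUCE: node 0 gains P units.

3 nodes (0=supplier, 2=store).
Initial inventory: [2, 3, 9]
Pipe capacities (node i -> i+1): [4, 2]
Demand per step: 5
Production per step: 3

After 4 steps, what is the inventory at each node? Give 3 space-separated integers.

Step 1: demand=5,sold=5 ship[1->2]=2 ship[0->1]=2 prod=3 -> inv=[3 3 6]
Step 2: demand=5,sold=5 ship[1->2]=2 ship[0->1]=3 prod=3 -> inv=[3 4 3]
Step 3: demand=5,sold=3 ship[1->2]=2 ship[0->1]=3 prod=3 -> inv=[3 5 2]
Step 4: demand=5,sold=2 ship[1->2]=2 ship[0->1]=3 prod=3 -> inv=[3 6 2]

3 6 2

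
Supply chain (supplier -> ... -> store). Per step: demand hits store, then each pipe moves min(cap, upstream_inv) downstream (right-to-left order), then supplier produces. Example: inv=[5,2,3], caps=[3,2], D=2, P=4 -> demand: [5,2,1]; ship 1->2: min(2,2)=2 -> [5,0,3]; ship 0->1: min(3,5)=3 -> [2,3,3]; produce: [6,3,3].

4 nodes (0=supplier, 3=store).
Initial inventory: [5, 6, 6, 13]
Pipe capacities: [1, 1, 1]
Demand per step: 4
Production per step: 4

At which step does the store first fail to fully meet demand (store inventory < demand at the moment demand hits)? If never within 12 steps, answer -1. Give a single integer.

Step 1: demand=4,sold=4 ship[2->3]=1 ship[1->2]=1 ship[0->1]=1 prod=4 -> [8 6 6 10]
Step 2: demand=4,sold=4 ship[2->3]=1 ship[1->2]=1 ship[0->1]=1 prod=4 -> [11 6 6 7]
Step 3: demand=4,sold=4 ship[2->3]=1 ship[1->2]=1 ship[0->1]=1 prod=4 -> [14 6 6 4]
Step 4: demand=4,sold=4 ship[2->3]=1 ship[1->2]=1 ship[0->1]=1 prod=4 -> [17 6 6 1]
Step 5: demand=4,sold=1 ship[2->3]=1 ship[1->2]=1 ship[0->1]=1 prod=4 -> [20 6 6 1]
Step 6: demand=4,sold=1 ship[2->3]=1 ship[1->2]=1 ship[0->1]=1 prod=4 -> [23 6 6 1]
Step 7: demand=4,sold=1 ship[2->3]=1 ship[1->2]=1 ship[0->1]=1 prod=4 -> [26 6 6 1]
Step 8: demand=4,sold=1 ship[2->3]=1 ship[1->2]=1 ship[0->1]=1 prod=4 -> [29 6 6 1]
Step 9: demand=4,sold=1 ship[2->3]=1 ship[1->2]=1 ship[0->1]=1 prod=4 -> [32 6 6 1]
Step 10: demand=4,sold=1 ship[2->3]=1 ship[1->2]=1 ship[0->1]=1 prod=4 -> [35 6 6 1]
Step 11: demand=4,sold=1 ship[2->3]=1 ship[1->2]=1 ship[0->1]=1 prod=4 -> [38 6 6 1]
Step 12: demand=4,sold=1 ship[2->3]=1 ship[1->2]=1 ship[0->1]=1 prod=4 -> [41 6 6 1]
First stockout at step 5

5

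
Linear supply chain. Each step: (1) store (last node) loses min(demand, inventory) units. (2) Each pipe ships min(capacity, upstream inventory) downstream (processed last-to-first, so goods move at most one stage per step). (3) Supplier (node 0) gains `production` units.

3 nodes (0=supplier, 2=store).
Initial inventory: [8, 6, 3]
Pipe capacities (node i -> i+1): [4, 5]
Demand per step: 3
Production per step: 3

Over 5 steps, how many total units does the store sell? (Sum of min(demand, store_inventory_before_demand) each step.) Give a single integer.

Answer: 15

Derivation:
Step 1: sold=3 (running total=3) -> [7 5 5]
Step 2: sold=3 (running total=6) -> [6 4 7]
Step 3: sold=3 (running total=9) -> [5 4 8]
Step 4: sold=3 (running total=12) -> [4 4 9]
Step 5: sold=3 (running total=15) -> [3 4 10]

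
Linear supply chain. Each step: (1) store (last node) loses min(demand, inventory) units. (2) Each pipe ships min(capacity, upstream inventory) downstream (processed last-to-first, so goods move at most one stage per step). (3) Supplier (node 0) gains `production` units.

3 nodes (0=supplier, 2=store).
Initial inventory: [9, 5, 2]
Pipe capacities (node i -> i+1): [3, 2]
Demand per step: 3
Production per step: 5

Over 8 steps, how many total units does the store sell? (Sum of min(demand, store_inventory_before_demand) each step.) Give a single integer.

Answer: 16

Derivation:
Step 1: sold=2 (running total=2) -> [11 6 2]
Step 2: sold=2 (running total=4) -> [13 7 2]
Step 3: sold=2 (running total=6) -> [15 8 2]
Step 4: sold=2 (running total=8) -> [17 9 2]
Step 5: sold=2 (running total=10) -> [19 10 2]
Step 6: sold=2 (running total=12) -> [21 11 2]
Step 7: sold=2 (running total=14) -> [23 12 2]
Step 8: sold=2 (running total=16) -> [25 13 2]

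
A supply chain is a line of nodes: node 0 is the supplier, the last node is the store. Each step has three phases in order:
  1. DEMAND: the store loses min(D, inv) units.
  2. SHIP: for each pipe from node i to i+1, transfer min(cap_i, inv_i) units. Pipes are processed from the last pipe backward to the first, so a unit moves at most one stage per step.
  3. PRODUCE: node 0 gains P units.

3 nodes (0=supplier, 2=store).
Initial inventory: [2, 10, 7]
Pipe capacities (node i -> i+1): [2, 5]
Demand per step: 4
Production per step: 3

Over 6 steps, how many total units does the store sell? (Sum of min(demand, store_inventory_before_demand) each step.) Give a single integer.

Step 1: sold=4 (running total=4) -> [3 7 8]
Step 2: sold=4 (running total=8) -> [4 4 9]
Step 3: sold=4 (running total=12) -> [5 2 9]
Step 4: sold=4 (running total=16) -> [6 2 7]
Step 5: sold=4 (running total=20) -> [7 2 5]
Step 6: sold=4 (running total=24) -> [8 2 3]

Answer: 24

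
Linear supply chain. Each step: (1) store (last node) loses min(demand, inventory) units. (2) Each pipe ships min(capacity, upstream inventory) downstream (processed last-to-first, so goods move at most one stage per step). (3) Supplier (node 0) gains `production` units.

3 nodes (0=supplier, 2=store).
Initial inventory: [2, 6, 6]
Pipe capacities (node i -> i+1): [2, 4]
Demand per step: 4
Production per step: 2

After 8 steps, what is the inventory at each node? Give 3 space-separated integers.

Step 1: demand=4,sold=4 ship[1->2]=4 ship[0->1]=2 prod=2 -> inv=[2 4 6]
Step 2: demand=4,sold=4 ship[1->2]=4 ship[0->1]=2 prod=2 -> inv=[2 2 6]
Step 3: demand=4,sold=4 ship[1->2]=2 ship[0->1]=2 prod=2 -> inv=[2 2 4]
Step 4: demand=4,sold=4 ship[1->2]=2 ship[0->1]=2 prod=2 -> inv=[2 2 2]
Step 5: demand=4,sold=2 ship[1->2]=2 ship[0->1]=2 prod=2 -> inv=[2 2 2]
Step 6: demand=4,sold=2 ship[1->2]=2 ship[0->1]=2 prod=2 -> inv=[2 2 2]
Step 7: demand=4,sold=2 ship[1->2]=2 ship[0->1]=2 prod=2 -> inv=[2 2 2]
Step 8: demand=4,sold=2 ship[1->2]=2 ship[0->1]=2 prod=2 -> inv=[2 2 2]

2 2 2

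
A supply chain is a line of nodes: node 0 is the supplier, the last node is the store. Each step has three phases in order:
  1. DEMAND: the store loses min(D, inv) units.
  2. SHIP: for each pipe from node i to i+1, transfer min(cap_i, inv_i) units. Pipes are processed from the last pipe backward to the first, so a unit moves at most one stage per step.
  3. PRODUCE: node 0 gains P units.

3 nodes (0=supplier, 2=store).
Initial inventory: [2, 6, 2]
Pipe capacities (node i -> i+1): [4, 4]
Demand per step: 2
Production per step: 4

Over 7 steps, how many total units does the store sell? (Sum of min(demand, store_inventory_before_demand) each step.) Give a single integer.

Step 1: sold=2 (running total=2) -> [4 4 4]
Step 2: sold=2 (running total=4) -> [4 4 6]
Step 3: sold=2 (running total=6) -> [4 4 8]
Step 4: sold=2 (running total=8) -> [4 4 10]
Step 5: sold=2 (running total=10) -> [4 4 12]
Step 6: sold=2 (running total=12) -> [4 4 14]
Step 7: sold=2 (running total=14) -> [4 4 16]

Answer: 14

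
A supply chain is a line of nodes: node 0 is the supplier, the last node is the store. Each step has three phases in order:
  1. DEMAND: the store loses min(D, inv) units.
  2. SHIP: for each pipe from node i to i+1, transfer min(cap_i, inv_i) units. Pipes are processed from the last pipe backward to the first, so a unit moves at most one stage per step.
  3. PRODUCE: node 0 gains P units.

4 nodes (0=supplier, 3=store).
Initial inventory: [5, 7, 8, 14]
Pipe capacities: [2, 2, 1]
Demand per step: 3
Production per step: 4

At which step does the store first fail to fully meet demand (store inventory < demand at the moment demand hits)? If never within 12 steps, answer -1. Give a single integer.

Step 1: demand=3,sold=3 ship[2->3]=1 ship[1->2]=2 ship[0->1]=2 prod=4 -> [7 7 9 12]
Step 2: demand=3,sold=3 ship[2->3]=1 ship[1->2]=2 ship[0->1]=2 prod=4 -> [9 7 10 10]
Step 3: demand=3,sold=3 ship[2->3]=1 ship[1->2]=2 ship[0->1]=2 prod=4 -> [11 7 11 8]
Step 4: demand=3,sold=3 ship[2->3]=1 ship[1->2]=2 ship[0->1]=2 prod=4 -> [13 7 12 6]
Step 5: demand=3,sold=3 ship[2->3]=1 ship[1->2]=2 ship[0->1]=2 prod=4 -> [15 7 13 4]
Step 6: demand=3,sold=3 ship[2->3]=1 ship[1->2]=2 ship[0->1]=2 prod=4 -> [17 7 14 2]
Step 7: demand=3,sold=2 ship[2->3]=1 ship[1->2]=2 ship[0->1]=2 prod=4 -> [19 7 15 1]
Step 8: demand=3,sold=1 ship[2->3]=1 ship[1->2]=2 ship[0->1]=2 prod=4 -> [21 7 16 1]
Step 9: demand=3,sold=1 ship[2->3]=1 ship[1->2]=2 ship[0->1]=2 prod=4 -> [23 7 17 1]
Step 10: demand=3,sold=1 ship[2->3]=1 ship[1->2]=2 ship[0->1]=2 prod=4 -> [25 7 18 1]
Step 11: demand=3,sold=1 ship[2->3]=1 ship[1->2]=2 ship[0->1]=2 prod=4 -> [27 7 19 1]
Step 12: demand=3,sold=1 ship[2->3]=1 ship[1->2]=2 ship[0->1]=2 prod=4 -> [29 7 20 1]
First stockout at step 7

7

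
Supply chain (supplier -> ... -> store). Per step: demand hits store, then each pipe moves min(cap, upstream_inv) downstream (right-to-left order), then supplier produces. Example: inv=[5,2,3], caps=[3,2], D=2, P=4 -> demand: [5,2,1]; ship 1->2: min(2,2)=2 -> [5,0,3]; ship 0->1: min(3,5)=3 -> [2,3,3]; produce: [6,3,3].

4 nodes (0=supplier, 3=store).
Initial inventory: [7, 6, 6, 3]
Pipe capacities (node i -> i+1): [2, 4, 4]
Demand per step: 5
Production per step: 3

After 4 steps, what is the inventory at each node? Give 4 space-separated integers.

Step 1: demand=5,sold=3 ship[2->3]=4 ship[1->2]=4 ship[0->1]=2 prod=3 -> inv=[8 4 6 4]
Step 2: demand=5,sold=4 ship[2->3]=4 ship[1->2]=4 ship[0->1]=2 prod=3 -> inv=[9 2 6 4]
Step 3: demand=5,sold=4 ship[2->3]=4 ship[1->2]=2 ship[0->1]=2 prod=3 -> inv=[10 2 4 4]
Step 4: demand=5,sold=4 ship[2->3]=4 ship[1->2]=2 ship[0->1]=2 prod=3 -> inv=[11 2 2 4]

11 2 2 4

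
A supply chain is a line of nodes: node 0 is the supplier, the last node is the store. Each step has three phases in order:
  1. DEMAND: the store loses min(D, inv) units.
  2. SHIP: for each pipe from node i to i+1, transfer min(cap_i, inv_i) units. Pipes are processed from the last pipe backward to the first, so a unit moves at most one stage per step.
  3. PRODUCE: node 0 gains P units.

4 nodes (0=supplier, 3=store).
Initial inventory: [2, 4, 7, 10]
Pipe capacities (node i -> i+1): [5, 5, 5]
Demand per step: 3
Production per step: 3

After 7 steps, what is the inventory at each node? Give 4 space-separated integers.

Step 1: demand=3,sold=3 ship[2->3]=5 ship[1->2]=4 ship[0->1]=2 prod=3 -> inv=[3 2 6 12]
Step 2: demand=3,sold=3 ship[2->3]=5 ship[1->2]=2 ship[0->1]=3 prod=3 -> inv=[3 3 3 14]
Step 3: demand=3,sold=3 ship[2->3]=3 ship[1->2]=3 ship[0->1]=3 prod=3 -> inv=[3 3 3 14]
Step 4: demand=3,sold=3 ship[2->3]=3 ship[1->2]=3 ship[0->1]=3 prod=3 -> inv=[3 3 3 14]
Step 5: demand=3,sold=3 ship[2->3]=3 ship[1->2]=3 ship[0->1]=3 prod=3 -> inv=[3 3 3 14]
Step 6: demand=3,sold=3 ship[2->3]=3 ship[1->2]=3 ship[0->1]=3 prod=3 -> inv=[3 3 3 14]
Step 7: demand=3,sold=3 ship[2->3]=3 ship[1->2]=3 ship[0->1]=3 prod=3 -> inv=[3 3 3 14]

3 3 3 14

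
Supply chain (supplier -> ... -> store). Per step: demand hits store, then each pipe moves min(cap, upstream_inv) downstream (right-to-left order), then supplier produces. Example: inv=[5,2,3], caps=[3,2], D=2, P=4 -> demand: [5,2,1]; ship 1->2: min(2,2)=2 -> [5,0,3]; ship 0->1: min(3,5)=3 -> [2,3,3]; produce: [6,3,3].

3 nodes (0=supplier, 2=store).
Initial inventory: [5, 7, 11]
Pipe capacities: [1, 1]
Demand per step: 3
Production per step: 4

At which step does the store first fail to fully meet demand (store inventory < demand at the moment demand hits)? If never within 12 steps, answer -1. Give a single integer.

Step 1: demand=3,sold=3 ship[1->2]=1 ship[0->1]=1 prod=4 -> [8 7 9]
Step 2: demand=3,sold=3 ship[1->2]=1 ship[0->1]=1 prod=4 -> [11 7 7]
Step 3: demand=3,sold=3 ship[1->2]=1 ship[0->1]=1 prod=4 -> [14 7 5]
Step 4: demand=3,sold=3 ship[1->2]=1 ship[0->1]=1 prod=4 -> [17 7 3]
Step 5: demand=3,sold=3 ship[1->2]=1 ship[0->1]=1 prod=4 -> [20 7 1]
Step 6: demand=3,sold=1 ship[1->2]=1 ship[0->1]=1 prod=4 -> [23 7 1]
Step 7: demand=3,sold=1 ship[1->2]=1 ship[0->1]=1 prod=4 -> [26 7 1]
Step 8: demand=3,sold=1 ship[1->2]=1 ship[0->1]=1 prod=4 -> [29 7 1]
Step 9: demand=3,sold=1 ship[1->2]=1 ship[0->1]=1 prod=4 -> [32 7 1]
Step 10: demand=3,sold=1 ship[1->2]=1 ship[0->1]=1 prod=4 -> [35 7 1]
Step 11: demand=3,sold=1 ship[1->2]=1 ship[0->1]=1 prod=4 -> [38 7 1]
Step 12: demand=3,sold=1 ship[1->2]=1 ship[0->1]=1 prod=4 -> [41 7 1]
First stockout at step 6

6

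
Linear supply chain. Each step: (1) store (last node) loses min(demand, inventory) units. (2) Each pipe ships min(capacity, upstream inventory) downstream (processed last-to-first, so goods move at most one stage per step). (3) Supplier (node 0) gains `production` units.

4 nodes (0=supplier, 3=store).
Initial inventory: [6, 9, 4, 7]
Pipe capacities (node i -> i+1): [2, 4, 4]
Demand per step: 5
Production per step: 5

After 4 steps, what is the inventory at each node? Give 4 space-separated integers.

Step 1: demand=5,sold=5 ship[2->3]=4 ship[1->2]=4 ship[0->1]=2 prod=5 -> inv=[9 7 4 6]
Step 2: demand=5,sold=5 ship[2->3]=4 ship[1->2]=4 ship[0->1]=2 prod=5 -> inv=[12 5 4 5]
Step 3: demand=5,sold=5 ship[2->3]=4 ship[1->2]=4 ship[0->1]=2 prod=5 -> inv=[15 3 4 4]
Step 4: demand=5,sold=4 ship[2->3]=4 ship[1->2]=3 ship[0->1]=2 prod=5 -> inv=[18 2 3 4]

18 2 3 4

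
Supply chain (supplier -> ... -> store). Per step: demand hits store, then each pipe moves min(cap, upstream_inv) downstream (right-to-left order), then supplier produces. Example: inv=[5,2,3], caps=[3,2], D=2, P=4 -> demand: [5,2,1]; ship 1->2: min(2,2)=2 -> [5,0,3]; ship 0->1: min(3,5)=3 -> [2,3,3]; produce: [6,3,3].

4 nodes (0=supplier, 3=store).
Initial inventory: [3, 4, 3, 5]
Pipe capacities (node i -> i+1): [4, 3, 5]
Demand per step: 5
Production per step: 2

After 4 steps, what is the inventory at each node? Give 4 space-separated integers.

Step 1: demand=5,sold=5 ship[2->3]=3 ship[1->2]=3 ship[0->1]=3 prod=2 -> inv=[2 4 3 3]
Step 2: demand=5,sold=3 ship[2->3]=3 ship[1->2]=3 ship[0->1]=2 prod=2 -> inv=[2 3 3 3]
Step 3: demand=5,sold=3 ship[2->3]=3 ship[1->2]=3 ship[0->1]=2 prod=2 -> inv=[2 2 3 3]
Step 4: demand=5,sold=3 ship[2->3]=3 ship[1->2]=2 ship[0->1]=2 prod=2 -> inv=[2 2 2 3]

2 2 2 3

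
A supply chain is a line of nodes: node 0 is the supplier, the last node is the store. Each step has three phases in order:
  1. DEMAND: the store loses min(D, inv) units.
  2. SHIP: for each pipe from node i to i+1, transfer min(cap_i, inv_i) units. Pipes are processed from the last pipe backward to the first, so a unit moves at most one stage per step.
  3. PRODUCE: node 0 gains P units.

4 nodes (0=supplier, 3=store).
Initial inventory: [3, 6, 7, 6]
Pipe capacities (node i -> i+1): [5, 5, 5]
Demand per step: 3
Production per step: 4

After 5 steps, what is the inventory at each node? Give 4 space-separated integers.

Step 1: demand=3,sold=3 ship[2->3]=5 ship[1->2]=5 ship[0->1]=3 prod=4 -> inv=[4 4 7 8]
Step 2: demand=3,sold=3 ship[2->3]=5 ship[1->2]=4 ship[0->1]=4 prod=4 -> inv=[4 4 6 10]
Step 3: demand=3,sold=3 ship[2->3]=5 ship[1->2]=4 ship[0->1]=4 prod=4 -> inv=[4 4 5 12]
Step 4: demand=3,sold=3 ship[2->3]=5 ship[1->2]=4 ship[0->1]=4 prod=4 -> inv=[4 4 4 14]
Step 5: demand=3,sold=3 ship[2->3]=4 ship[1->2]=4 ship[0->1]=4 prod=4 -> inv=[4 4 4 15]

4 4 4 15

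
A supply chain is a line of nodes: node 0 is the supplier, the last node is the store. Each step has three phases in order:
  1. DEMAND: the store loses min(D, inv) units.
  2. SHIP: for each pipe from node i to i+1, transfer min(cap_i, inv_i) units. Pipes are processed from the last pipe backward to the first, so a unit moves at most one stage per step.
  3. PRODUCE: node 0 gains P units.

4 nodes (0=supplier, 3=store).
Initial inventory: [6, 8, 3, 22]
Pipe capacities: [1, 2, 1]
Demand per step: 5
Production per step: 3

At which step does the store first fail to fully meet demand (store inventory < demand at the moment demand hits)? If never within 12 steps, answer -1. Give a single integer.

Step 1: demand=5,sold=5 ship[2->3]=1 ship[1->2]=2 ship[0->1]=1 prod=3 -> [8 7 4 18]
Step 2: demand=5,sold=5 ship[2->3]=1 ship[1->2]=2 ship[0->1]=1 prod=3 -> [10 6 5 14]
Step 3: demand=5,sold=5 ship[2->3]=1 ship[1->2]=2 ship[0->1]=1 prod=3 -> [12 5 6 10]
Step 4: demand=5,sold=5 ship[2->3]=1 ship[1->2]=2 ship[0->1]=1 prod=3 -> [14 4 7 6]
Step 5: demand=5,sold=5 ship[2->3]=1 ship[1->2]=2 ship[0->1]=1 prod=3 -> [16 3 8 2]
Step 6: demand=5,sold=2 ship[2->3]=1 ship[1->2]=2 ship[0->1]=1 prod=3 -> [18 2 9 1]
Step 7: demand=5,sold=1 ship[2->3]=1 ship[1->2]=2 ship[0->1]=1 prod=3 -> [20 1 10 1]
Step 8: demand=5,sold=1 ship[2->3]=1 ship[1->2]=1 ship[0->1]=1 prod=3 -> [22 1 10 1]
Step 9: demand=5,sold=1 ship[2->3]=1 ship[1->2]=1 ship[0->1]=1 prod=3 -> [24 1 10 1]
Step 10: demand=5,sold=1 ship[2->3]=1 ship[1->2]=1 ship[0->1]=1 prod=3 -> [26 1 10 1]
Step 11: demand=5,sold=1 ship[2->3]=1 ship[1->2]=1 ship[0->1]=1 prod=3 -> [28 1 10 1]
Step 12: demand=5,sold=1 ship[2->3]=1 ship[1->2]=1 ship[0->1]=1 prod=3 -> [30 1 10 1]
First stockout at step 6

6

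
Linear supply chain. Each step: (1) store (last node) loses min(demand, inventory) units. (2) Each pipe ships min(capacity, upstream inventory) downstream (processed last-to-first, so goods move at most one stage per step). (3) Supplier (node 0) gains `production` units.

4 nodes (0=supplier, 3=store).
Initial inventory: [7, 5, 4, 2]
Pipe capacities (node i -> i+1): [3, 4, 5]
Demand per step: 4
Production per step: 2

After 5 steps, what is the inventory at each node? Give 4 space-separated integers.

Step 1: demand=4,sold=2 ship[2->3]=4 ship[1->2]=4 ship[0->1]=3 prod=2 -> inv=[6 4 4 4]
Step 2: demand=4,sold=4 ship[2->3]=4 ship[1->2]=4 ship[0->1]=3 prod=2 -> inv=[5 3 4 4]
Step 3: demand=4,sold=4 ship[2->3]=4 ship[1->2]=3 ship[0->1]=3 prod=2 -> inv=[4 3 3 4]
Step 4: demand=4,sold=4 ship[2->3]=3 ship[1->2]=3 ship[0->1]=3 prod=2 -> inv=[3 3 3 3]
Step 5: demand=4,sold=3 ship[2->3]=3 ship[1->2]=3 ship[0->1]=3 prod=2 -> inv=[2 3 3 3]

2 3 3 3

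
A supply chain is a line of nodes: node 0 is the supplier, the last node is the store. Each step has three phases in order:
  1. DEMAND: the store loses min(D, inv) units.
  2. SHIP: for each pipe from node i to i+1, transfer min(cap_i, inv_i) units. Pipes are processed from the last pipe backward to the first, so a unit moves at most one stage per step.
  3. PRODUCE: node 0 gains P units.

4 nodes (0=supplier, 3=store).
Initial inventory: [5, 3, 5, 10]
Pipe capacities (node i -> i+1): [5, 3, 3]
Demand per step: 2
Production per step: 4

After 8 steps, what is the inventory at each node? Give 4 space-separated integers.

Step 1: demand=2,sold=2 ship[2->3]=3 ship[1->2]=3 ship[0->1]=5 prod=4 -> inv=[4 5 5 11]
Step 2: demand=2,sold=2 ship[2->3]=3 ship[1->2]=3 ship[0->1]=4 prod=4 -> inv=[4 6 5 12]
Step 3: demand=2,sold=2 ship[2->3]=3 ship[1->2]=3 ship[0->1]=4 prod=4 -> inv=[4 7 5 13]
Step 4: demand=2,sold=2 ship[2->3]=3 ship[1->2]=3 ship[0->1]=4 prod=4 -> inv=[4 8 5 14]
Step 5: demand=2,sold=2 ship[2->3]=3 ship[1->2]=3 ship[0->1]=4 prod=4 -> inv=[4 9 5 15]
Step 6: demand=2,sold=2 ship[2->3]=3 ship[1->2]=3 ship[0->1]=4 prod=4 -> inv=[4 10 5 16]
Step 7: demand=2,sold=2 ship[2->3]=3 ship[1->2]=3 ship[0->1]=4 prod=4 -> inv=[4 11 5 17]
Step 8: demand=2,sold=2 ship[2->3]=3 ship[1->2]=3 ship[0->1]=4 prod=4 -> inv=[4 12 5 18]

4 12 5 18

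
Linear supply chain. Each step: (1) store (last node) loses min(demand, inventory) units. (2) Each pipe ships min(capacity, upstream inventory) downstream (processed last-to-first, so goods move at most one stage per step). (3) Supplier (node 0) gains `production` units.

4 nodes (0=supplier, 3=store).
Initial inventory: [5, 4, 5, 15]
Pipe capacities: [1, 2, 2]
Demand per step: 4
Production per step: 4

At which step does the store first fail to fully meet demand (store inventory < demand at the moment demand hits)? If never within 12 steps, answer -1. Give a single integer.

Step 1: demand=4,sold=4 ship[2->3]=2 ship[1->2]=2 ship[0->1]=1 prod=4 -> [8 3 5 13]
Step 2: demand=4,sold=4 ship[2->3]=2 ship[1->2]=2 ship[0->1]=1 prod=4 -> [11 2 5 11]
Step 3: demand=4,sold=4 ship[2->3]=2 ship[1->2]=2 ship[0->1]=1 prod=4 -> [14 1 5 9]
Step 4: demand=4,sold=4 ship[2->3]=2 ship[1->2]=1 ship[0->1]=1 prod=4 -> [17 1 4 7]
Step 5: demand=4,sold=4 ship[2->3]=2 ship[1->2]=1 ship[0->1]=1 prod=4 -> [20 1 3 5]
Step 6: demand=4,sold=4 ship[2->3]=2 ship[1->2]=1 ship[0->1]=1 prod=4 -> [23 1 2 3]
Step 7: demand=4,sold=3 ship[2->3]=2 ship[1->2]=1 ship[0->1]=1 prod=4 -> [26 1 1 2]
Step 8: demand=4,sold=2 ship[2->3]=1 ship[1->2]=1 ship[0->1]=1 prod=4 -> [29 1 1 1]
Step 9: demand=4,sold=1 ship[2->3]=1 ship[1->2]=1 ship[0->1]=1 prod=4 -> [32 1 1 1]
Step 10: demand=4,sold=1 ship[2->3]=1 ship[1->2]=1 ship[0->1]=1 prod=4 -> [35 1 1 1]
Step 11: demand=4,sold=1 ship[2->3]=1 ship[1->2]=1 ship[0->1]=1 prod=4 -> [38 1 1 1]
Step 12: demand=4,sold=1 ship[2->3]=1 ship[1->2]=1 ship[0->1]=1 prod=4 -> [41 1 1 1]
First stockout at step 7

7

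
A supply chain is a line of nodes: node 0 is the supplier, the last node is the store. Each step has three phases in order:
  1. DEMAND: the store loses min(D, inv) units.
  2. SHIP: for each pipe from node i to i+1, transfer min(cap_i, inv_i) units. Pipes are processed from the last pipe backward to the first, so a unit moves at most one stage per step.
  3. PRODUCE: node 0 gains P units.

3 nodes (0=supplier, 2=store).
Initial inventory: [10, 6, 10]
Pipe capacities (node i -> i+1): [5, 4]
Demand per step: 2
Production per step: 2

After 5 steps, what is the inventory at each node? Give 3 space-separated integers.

Step 1: demand=2,sold=2 ship[1->2]=4 ship[0->1]=5 prod=2 -> inv=[7 7 12]
Step 2: demand=2,sold=2 ship[1->2]=4 ship[0->1]=5 prod=2 -> inv=[4 8 14]
Step 3: demand=2,sold=2 ship[1->2]=4 ship[0->1]=4 prod=2 -> inv=[2 8 16]
Step 4: demand=2,sold=2 ship[1->2]=4 ship[0->1]=2 prod=2 -> inv=[2 6 18]
Step 5: demand=2,sold=2 ship[1->2]=4 ship[0->1]=2 prod=2 -> inv=[2 4 20]

2 4 20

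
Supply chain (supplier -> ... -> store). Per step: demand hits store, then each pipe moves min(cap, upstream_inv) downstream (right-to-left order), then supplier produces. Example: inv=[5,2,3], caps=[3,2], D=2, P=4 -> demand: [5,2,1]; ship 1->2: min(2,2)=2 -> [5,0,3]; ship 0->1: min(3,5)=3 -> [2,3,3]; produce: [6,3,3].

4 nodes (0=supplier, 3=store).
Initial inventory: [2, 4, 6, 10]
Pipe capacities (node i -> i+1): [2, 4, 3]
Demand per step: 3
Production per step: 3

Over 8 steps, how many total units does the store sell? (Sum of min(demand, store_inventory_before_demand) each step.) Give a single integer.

Answer: 24

Derivation:
Step 1: sold=3 (running total=3) -> [3 2 7 10]
Step 2: sold=3 (running total=6) -> [4 2 6 10]
Step 3: sold=3 (running total=9) -> [5 2 5 10]
Step 4: sold=3 (running total=12) -> [6 2 4 10]
Step 5: sold=3 (running total=15) -> [7 2 3 10]
Step 6: sold=3 (running total=18) -> [8 2 2 10]
Step 7: sold=3 (running total=21) -> [9 2 2 9]
Step 8: sold=3 (running total=24) -> [10 2 2 8]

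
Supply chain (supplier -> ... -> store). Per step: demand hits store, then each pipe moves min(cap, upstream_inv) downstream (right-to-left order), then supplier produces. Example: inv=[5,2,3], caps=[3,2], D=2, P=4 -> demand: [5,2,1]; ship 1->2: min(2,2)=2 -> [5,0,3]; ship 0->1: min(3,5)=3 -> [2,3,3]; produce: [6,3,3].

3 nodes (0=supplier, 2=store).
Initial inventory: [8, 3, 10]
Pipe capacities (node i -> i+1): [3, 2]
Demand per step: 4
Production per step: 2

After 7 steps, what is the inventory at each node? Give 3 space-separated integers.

Step 1: demand=4,sold=4 ship[1->2]=2 ship[0->1]=3 prod=2 -> inv=[7 4 8]
Step 2: demand=4,sold=4 ship[1->2]=2 ship[0->1]=3 prod=2 -> inv=[6 5 6]
Step 3: demand=4,sold=4 ship[1->2]=2 ship[0->1]=3 prod=2 -> inv=[5 6 4]
Step 4: demand=4,sold=4 ship[1->2]=2 ship[0->1]=3 prod=2 -> inv=[4 7 2]
Step 5: demand=4,sold=2 ship[1->2]=2 ship[0->1]=3 prod=2 -> inv=[3 8 2]
Step 6: demand=4,sold=2 ship[1->2]=2 ship[0->1]=3 prod=2 -> inv=[2 9 2]
Step 7: demand=4,sold=2 ship[1->2]=2 ship[0->1]=2 prod=2 -> inv=[2 9 2]

2 9 2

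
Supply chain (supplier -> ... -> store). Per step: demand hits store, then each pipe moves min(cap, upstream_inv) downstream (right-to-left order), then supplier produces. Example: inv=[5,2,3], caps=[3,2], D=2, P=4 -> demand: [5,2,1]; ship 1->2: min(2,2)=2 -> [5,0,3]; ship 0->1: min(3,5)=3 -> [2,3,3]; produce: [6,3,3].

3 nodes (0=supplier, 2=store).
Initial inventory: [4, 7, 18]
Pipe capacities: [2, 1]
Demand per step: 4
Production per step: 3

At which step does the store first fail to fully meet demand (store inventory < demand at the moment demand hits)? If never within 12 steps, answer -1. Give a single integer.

Step 1: demand=4,sold=4 ship[1->2]=1 ship[0->1]=2 prod=3 -> [5 8 15]
Step 2: demand=4,sold=4 ship[1->2]=1 ship[0->1]=2 prod=3 -> [6 9 12]
Step 3: demand=4,sold=4 ship[1->2]=1 ship[0->1]=2 prod=3 -> [7 10 9]
Step 4: demand=4,sold=4 ship[1->2]=1 ship[0->1]=2 prod=3 -> [8 11 6]
Step 5: demand=4,sold=4 ship[1->2]=1 ship[0->1]=2 prod=3 -> [9 12 3]
Step 6: demand=4,sold=3 ship[1->2]=1 ship[0->1]=2 prod=3 -> [10 13 1]
Step 7: demand=4,sold=1 ship[1->2]=1 ship[0->1]=2 prod=3 -> [11 14 1]
Step 8: demand=4,sold=1 ship[1->2]=1 ship[0->1]=2 prod=3 -> [12 15 1]
Step 9: demand=4,sold=1 ship[1->2]=1 ship[0->1]=2 prod=3 -> [13 16 1]
Step 10: demand=4,sold=1 ship[1->2]=1 ship[0->1]=2 prod=3 -> [14 17 1]
Step 11: demand=4,sold=1 ship[1->2]=1 ship[0->1]=2 prod=3 -> [15 18 1]
Step 12: demand=4,sold=1 ship[1->2]=1 ship[0->1]=2 prod=3 -> [16 19 1]
First stockout at step 6

6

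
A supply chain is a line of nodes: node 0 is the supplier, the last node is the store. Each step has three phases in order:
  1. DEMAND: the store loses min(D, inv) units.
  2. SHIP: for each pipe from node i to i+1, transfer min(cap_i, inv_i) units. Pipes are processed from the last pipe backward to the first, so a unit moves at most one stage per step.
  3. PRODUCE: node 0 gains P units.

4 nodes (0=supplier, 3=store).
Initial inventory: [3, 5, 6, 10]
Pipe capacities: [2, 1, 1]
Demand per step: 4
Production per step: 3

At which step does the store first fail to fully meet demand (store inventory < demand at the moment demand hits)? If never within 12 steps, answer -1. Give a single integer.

Step 1: demand=4,sold=4 ship[2->3]=1 ship[1->2]=1 ship[0->1]=2 prod=3 -> [4 6 6 7]
Step 2: demand=4,sold=4 ship[2->3]=1 ship[1->2]=1 ship[0->1]=2 prod=3 -> [5 7 6 4]
Step 3: demand=4,sold=4 ship[2->3]=1 ship[1->2]=1 ship[0->1]=2 prod=3 -> [6 8 6 1]
Step 4: demand=4,sold=1 ship[2->3]=1 ship[1->2]=1 ship[0->1]=2 prod=3 -> [7 9 6 1]
Step 5: demand=4,sold=1 ship[2->3]=1 ship[1->2]=1 ship[0->1]=2 prod=3 -> [8 10 6 1]
Step 6: demand=4,sold=1 ship[2->3]=1 ship[1->2]=1 ship[0->1]=2 prod=3 -> [9 11 6 1]
Step 7: demand=4,sold=1 ship[2->3]=1 ship[1->2]=1 ship[0->1]=2 prod=3 -> [10 12 6 1]
Step 8: demand=4,sold=1 ship[2->3]=1 ship[1->2]=1 ship[0->1]=2 prod=3 -> [11 13 6 1]
Step 9: demand=4,sold=1 ship[2->3]=1 ship[1->2]=1 ship[0->1]=2 prod=3 -> [12 14 6 1]
Step 10: demand=4,sold=1 ship[2->3]=1 ship[1->2]=1 ship[0->1]=2 prod=3 -> [13 15 6 1]
Step 11: demand=4,sold=1 ship[2->3]=1 ship[1->2]=1 ship[0->1]=2 prod=3 -> [14 16 6 1]
Step 12: demand=4,sold=1 ship[2->3]=1 ship[1->2]=1 ship[0->1]=2 prod=3 -> [15 17 6 1]
First stockout at step 4

4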